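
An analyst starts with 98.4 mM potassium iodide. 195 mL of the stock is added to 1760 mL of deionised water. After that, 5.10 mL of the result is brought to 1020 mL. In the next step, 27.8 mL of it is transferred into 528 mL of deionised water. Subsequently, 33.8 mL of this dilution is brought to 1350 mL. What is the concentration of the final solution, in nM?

Overall dilution factor = 10.03 × 200 × 19.99 × 39.94 = 1.60 × 10⁶.
98.4 mM / 1.60 × 10⁶ = 6.15 × 10⁻⁵ mM = 61.5 nM.

61.5 nM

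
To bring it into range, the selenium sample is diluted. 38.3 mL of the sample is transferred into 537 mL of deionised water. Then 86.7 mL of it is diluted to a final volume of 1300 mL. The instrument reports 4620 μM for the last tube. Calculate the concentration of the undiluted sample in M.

1.04 M

Overall dilution factor = 15.02 × 14.99 = 225.
Original = 4620 μM × 225 = 1.04 × 10⁶ μM = 1.04 M.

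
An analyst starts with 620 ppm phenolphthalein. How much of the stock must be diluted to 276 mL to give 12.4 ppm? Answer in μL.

5520 μL

V₁ = C₂V₂/C₁ = 12.4 × 276 / 620 = 5.52 mL = 5520 μL.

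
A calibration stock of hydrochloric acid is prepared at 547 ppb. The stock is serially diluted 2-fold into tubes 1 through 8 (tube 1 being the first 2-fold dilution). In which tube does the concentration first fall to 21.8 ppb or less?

tube 5

Tube n has concentration 547 ppb / 2ⁿ.
Need 2ⁿ ≥ 547 ppb / 21.8 ppb = 25.1, so n ≥ 4.65.
First such tube: n = 5.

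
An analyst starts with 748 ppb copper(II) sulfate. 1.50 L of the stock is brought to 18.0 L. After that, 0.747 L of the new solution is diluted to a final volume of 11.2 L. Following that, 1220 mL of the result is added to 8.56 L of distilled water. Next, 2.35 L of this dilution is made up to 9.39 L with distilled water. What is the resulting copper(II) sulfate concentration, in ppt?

Overall dilution factor = 12 × 14.99 × 8.016 × 3.996 = 5763.
748 ppb / 5763 = 0.130 ppb = 130 ppt.

130 ppt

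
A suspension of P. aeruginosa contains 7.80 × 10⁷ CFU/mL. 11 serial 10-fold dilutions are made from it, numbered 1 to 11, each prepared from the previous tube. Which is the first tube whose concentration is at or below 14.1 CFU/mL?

tube 7

Tube n has concentration 7.80 × 10⁷ CFU/mL / 10ⁿ.
Need 10ⁿ ≥ 7.80 × 10⁷ CFU/mL / 14.1 CFU/mL = 5.53 × 10⁶, so n ≥ 6.74.
First such tube: n = 7.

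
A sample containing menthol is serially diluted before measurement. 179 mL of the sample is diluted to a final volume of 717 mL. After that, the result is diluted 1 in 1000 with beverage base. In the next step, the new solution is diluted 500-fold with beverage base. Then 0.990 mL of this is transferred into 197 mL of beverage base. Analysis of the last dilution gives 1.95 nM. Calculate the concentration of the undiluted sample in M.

0.781 M

Overall dilution factor = 4.006 × 1000 × 500 × 200.0 = 4.01 × 10⁸.
Original = 1.95 nM × 4.01 × 10⁸ = 7.81 × 10⁸ nM = 0.781 M.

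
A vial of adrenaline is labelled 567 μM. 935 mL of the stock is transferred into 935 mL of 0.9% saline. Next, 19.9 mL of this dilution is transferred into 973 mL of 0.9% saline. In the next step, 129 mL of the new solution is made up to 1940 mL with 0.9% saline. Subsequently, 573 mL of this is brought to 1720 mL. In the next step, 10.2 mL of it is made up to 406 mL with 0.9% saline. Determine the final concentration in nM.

3.16 nM

Overall dilution factor = 2 × 49.89 × 15.04 × 3.002 × 39.80 = 1.79 × 10⁵.
567 μM / 1.79 × 10⁵ = 3.16 × 10⁻³ μM = 3.16 nM.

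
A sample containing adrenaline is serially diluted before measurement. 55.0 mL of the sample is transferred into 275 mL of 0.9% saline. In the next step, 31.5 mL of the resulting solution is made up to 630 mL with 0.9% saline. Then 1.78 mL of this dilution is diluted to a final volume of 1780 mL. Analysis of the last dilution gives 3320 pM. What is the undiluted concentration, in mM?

0.398 mM

Overall dilution factor = 6 × 20 × 1000 = 1.20 × 10⁵.
Original = 3320 pM × 1.20 × 10⁵ = 3.98 × 10⁸ pM = 0.398 mM.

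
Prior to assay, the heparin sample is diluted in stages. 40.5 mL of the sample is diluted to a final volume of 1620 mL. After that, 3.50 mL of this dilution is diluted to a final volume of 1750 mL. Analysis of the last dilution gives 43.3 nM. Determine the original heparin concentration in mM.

0.866 mM

Overall dilution factor = 40 × 500 = 2.00 × 10⁴.
Original = 43.3 nM × 2.00 × 10⁴ = 8.66 × 10⁵ nM = 0.866 mM.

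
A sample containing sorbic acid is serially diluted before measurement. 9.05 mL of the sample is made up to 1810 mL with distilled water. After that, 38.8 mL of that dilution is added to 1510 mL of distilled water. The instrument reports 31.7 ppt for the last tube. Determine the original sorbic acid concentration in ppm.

Overall dilution factor = 200 × 39.92 = 7984.
Original = 31.7 ppt × 7984 = 2.53 × 10⁵ ppt = 0.253 ppm.

0.253 ppm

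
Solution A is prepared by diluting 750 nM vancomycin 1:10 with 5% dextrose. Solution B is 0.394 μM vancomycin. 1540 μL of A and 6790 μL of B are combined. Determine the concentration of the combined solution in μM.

C_A = 750 nM / 10 = 75.0 nM.
C_B = 0.394 μM = 394 nM.
C_mix = (C_A·V_A + C_B·V_B)/(V_A + V_B) = (75.0×1540 + 394×6790) / 8330 = 335 nM = 0.335 μM.

0.335 μM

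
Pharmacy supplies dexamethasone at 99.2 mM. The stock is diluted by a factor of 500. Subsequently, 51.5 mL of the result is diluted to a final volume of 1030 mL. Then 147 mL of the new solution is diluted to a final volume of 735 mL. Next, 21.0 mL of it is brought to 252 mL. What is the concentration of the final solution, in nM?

Overall dilution factor = 500 × 20 × 5 × 12 = 6.00 × 10⁵.
99.2 mM / 6.00 × 10⁵ = 1.65 × 10⁻⁴ mM = 165 nM.

165 nM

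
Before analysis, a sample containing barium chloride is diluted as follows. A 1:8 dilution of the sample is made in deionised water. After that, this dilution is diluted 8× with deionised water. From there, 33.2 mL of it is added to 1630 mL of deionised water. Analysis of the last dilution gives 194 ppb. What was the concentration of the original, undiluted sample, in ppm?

622 ppm

Overall dilution factor = 8 × 8 × 50.10 = 3206.
Original = 194 ppb × 3206 = 6.22 × 10⁵ ppb = 622 ppm.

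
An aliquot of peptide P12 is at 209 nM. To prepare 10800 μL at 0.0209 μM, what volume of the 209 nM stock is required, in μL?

0.0209 μM = 20.9 nM.
V₁ = C₂V₂/C₁ = 20.9 × 10800 / 209 = 1080 μL.

1080 μL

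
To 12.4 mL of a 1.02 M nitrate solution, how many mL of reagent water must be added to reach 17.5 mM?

710 mL

17.5 mM = 0.0175 M.
V₂ = C₁V₁/C₂ = 1.02 × 12.4 / 0.0175 = 723 mL.
Diluent to add = V₂ − V₁ = 723 − 12.4 = 710 mL.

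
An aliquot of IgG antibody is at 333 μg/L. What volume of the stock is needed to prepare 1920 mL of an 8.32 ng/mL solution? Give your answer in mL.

8.32 ng/mL = 8.32 μg/L.
V₁ = C₂V₂/C₁ = 8.32 × 1920 / 333 = 48.0 mL.

48.0 mL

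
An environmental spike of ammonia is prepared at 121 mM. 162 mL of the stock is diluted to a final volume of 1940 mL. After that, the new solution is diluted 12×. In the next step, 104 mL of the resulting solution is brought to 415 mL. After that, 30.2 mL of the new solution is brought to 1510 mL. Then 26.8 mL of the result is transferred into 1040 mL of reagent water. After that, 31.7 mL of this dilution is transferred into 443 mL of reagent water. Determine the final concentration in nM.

7.08 nM

Overall dilution factor = 11.98 × 12 × 3.990 × 50 × 39.81 × 14.97 = 1.71 × 10⁷.
121 mM / 1.71 × 10⁷ = 7.08 × 10⁻⁶ mM = 7.08 nM.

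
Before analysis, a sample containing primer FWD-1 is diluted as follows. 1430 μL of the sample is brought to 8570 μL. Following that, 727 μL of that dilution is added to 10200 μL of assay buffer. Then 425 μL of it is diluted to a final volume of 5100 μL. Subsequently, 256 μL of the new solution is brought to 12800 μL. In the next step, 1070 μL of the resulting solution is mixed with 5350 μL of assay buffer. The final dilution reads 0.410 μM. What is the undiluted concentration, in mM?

133 mM

Overall dilution factor = 5.993 × 15.03 × 12 × 50 × 6 = 3.24 × 10⁵.
Original = 0.410 μM × 3.24 × 10⁵ = 1.33 × 10⁵ μM = 133 mM.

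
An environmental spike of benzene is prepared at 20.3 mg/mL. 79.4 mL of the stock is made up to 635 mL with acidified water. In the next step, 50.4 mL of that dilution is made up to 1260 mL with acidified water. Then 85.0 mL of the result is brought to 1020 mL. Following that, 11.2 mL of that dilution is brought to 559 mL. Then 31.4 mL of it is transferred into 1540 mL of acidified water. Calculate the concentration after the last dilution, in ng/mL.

Overall dilution factor = 7.997 × 25 × 12 × 49.91 × 50.04 = 5.99 × 10⁶.
20.3 mg/mL / 5.99 × 10⁶ = 3.39 × 10⁻⁶ mg/mL = 3.39 ng/mL.

3.39 ng/mL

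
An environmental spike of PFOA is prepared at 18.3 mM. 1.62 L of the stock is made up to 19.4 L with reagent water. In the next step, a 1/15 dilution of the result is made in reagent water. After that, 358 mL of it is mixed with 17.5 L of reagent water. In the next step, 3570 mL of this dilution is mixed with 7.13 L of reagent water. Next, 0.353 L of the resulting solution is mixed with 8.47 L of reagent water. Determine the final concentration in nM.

Overall dilution factor = 11.98 × 15 × 49.88 × 2.997 × 24.99 = 6.71 × 10⁵.
18.3 mM / 6.71 × 10⁵ = 2.73 × 10⁻⁵ mM = 27.3 nM.

27.3 nM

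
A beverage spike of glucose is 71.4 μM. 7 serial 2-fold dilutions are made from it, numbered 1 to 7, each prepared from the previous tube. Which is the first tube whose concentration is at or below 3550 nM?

Tube n has concentration 71.4 μM / 2ⁿ.
Need 2ⁿ ≥ 71.4 μM / 3550 nM = 20.1, so n ≥ 4.33.
First such tube: n = 5.

tube 5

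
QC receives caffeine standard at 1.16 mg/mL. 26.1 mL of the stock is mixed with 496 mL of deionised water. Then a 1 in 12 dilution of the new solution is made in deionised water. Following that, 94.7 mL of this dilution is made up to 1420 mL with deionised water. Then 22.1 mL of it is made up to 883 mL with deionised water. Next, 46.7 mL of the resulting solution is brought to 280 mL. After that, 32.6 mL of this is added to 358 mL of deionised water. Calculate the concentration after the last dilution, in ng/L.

Overall dilution factor = 20.00 × 12 × 14.99 × 39.95 × 5.996 × 11.98 = 1.03 × 10⁷.
1.16 mg/mL / 1.03 × 10⁷ = 1.12 × 10⁻⁷ mg/mL = 112 ng/L.

112 ng/L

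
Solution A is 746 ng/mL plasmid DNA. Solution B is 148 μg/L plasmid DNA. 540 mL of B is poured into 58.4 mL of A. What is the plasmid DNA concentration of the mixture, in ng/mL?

206 ng/mL

C_B = 148 μg/L = 148 ng/mL.
C_mix = (C_A·V_A + C_B·V_B)/(V_A + V_B) = (746×58.4 + 148×540) / 598.4 = 206 ng/mL.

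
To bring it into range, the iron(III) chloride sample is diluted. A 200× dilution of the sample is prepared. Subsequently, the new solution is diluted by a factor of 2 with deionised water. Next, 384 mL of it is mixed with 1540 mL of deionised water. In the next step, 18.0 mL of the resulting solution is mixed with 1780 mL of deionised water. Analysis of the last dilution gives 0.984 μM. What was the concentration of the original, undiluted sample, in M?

0.197 M

Overall dilution factor = 200 × 2 × 5.010 × 99.89 = 2.00 × 10⁵.
Original = 0.984 μM × 2.00 × 10⁵ = 1.97 × 10⁵ μM = 0.197 M.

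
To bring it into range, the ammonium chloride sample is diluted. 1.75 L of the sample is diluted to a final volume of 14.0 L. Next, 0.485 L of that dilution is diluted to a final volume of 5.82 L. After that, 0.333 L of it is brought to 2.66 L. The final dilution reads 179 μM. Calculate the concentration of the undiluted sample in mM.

137 mM

Overall dilution factor = 8 × 12 × 7.988 = 767.
Original = 179 μM × 767 = 1.37 × 10⁵ μM = 137 mM.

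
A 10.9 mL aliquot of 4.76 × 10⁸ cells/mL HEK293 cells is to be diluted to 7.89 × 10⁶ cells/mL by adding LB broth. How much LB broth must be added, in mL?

V₂ = C₁V₁/C₂ = 4.76 × 10⁸ × 10.9 / 7.89 × 10⁶ = 658 mL.
Diluent to add = V₂ − V₁ = 658 − 10.9 = 647 mL.

647 mL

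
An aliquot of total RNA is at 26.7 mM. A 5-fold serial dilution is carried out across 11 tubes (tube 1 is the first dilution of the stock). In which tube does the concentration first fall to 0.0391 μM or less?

tube 9

Tube n has concentration 26.7 mM / 5ⁿ.
Need 5ⁿ ≥ 26.7 mM / 0.0391 μM = 6.83 × 10⁵, so n ≥ 8.35.
First such tube: n = 9.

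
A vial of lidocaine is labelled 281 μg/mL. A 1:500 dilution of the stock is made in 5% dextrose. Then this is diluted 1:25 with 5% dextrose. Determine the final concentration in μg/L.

Overall dilution factor = 500 × 25 = 1.25 × 10⁴.
281 μg/mL / 1.25 × 10⁴ = 0.0225 μg/mL = 22.5 μg/L.

22.5 μg/L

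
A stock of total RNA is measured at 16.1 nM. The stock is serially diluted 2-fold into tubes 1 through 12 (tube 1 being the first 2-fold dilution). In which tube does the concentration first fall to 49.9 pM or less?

tube 9

Tube n has concentration 16.1 nM / 2ⁿ.
Need 2ⁿ ≥ 16.1 nM / 49.9 pM = 323, so n ≥ 8.33.
First such tube: n = 9.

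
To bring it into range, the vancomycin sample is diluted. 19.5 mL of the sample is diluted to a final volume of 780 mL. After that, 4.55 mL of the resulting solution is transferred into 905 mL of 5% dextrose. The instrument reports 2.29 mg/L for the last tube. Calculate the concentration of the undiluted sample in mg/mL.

18.3 mg/mL

Overall dilution factor = 40 × 199.9 = 7996.
Original = 2.29 mg/L × 7996 = 1.83 × 10⁴ mg/L = 18.3 mg/mL.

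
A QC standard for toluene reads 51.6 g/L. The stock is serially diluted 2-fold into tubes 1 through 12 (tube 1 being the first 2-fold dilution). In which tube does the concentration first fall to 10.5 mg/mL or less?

tube 3

Tube n has concentration 51.6 g/L / 2ⁿ.
Need 2ⁿ ≥ 51.6 g/L / 10.5 mg/mL = 4.91, so n ≥ 2.30.
First such tube: n = 3.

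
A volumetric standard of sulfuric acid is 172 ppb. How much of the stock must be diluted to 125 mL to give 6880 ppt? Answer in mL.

5.00 mL

6880 ppt = 6.88 ppb.
V₁ = C₂V₂/C₁ = 6.88 × 125 / 172 = 5.00 mL.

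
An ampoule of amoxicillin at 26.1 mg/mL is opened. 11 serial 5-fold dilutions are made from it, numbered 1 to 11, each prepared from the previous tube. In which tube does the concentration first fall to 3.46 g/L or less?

Tube n has concentration 26.1 mg/mL / 5ⁿ.
Need 5ⁿ ≥ 26.1 mg/mL / 3.46 g/L = 7.54, so n ≥ 1.26.
First such tube: n = 2.

tube 2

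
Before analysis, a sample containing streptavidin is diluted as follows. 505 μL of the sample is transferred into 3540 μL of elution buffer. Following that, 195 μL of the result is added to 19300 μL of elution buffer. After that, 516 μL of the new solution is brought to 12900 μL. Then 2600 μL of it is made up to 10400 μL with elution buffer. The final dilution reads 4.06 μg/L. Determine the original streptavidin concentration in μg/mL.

325 μg/mL

Overall dilution factor = 8.010 × 99.97 × 25 × 4 = 8.01 × 10⁴.
Original = 4.06 μg/L × 8.01 × 10⁴ = 3.25 × 10⁵ μg/L = 325 μg/mL.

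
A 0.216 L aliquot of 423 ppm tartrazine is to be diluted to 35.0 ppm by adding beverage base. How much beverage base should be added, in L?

V₂ = C₁V₁/C₂ = 423 × 0.216 / 35.0 = 2.61 L.
Diluent to add = V₂ − V₁ = 2.61 − 0.216 = 2.39 L.

2.39 L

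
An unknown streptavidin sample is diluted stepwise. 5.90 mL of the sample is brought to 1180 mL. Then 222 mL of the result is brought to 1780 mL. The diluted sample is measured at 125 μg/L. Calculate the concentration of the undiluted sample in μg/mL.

Overall dilution factor = 200 × 8.018 = 1604.
Original = 125 μg/L × 1604 = 2.00 × 10⁵ μg/L = 200 μg/mL.

200 μg/mL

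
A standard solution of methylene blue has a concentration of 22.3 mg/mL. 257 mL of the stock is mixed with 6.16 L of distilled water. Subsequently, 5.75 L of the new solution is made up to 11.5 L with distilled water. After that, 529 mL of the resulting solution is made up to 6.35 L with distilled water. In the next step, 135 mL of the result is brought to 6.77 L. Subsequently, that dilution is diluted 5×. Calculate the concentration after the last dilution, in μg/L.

148 μg/L

Overall dilution factor = 24.97 × 2 × 12.00 × 50.15 × 5 = 1.50 × 10⁵.
22.3 mg/mL / 1.50 × 10⁵ = 1.48 × 10⁻⁴ mg/mL = 148 μg/L.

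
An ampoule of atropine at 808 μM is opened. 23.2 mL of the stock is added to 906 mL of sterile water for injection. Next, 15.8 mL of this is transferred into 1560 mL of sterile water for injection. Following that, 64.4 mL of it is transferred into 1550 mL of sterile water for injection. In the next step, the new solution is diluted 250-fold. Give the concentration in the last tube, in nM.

Overall dilution factor = 40.05 × 99.73 × 25.07 × 250 = 2.50 × 10⁷.
808 μM / 2.50 × 10⁷ = 3.23 × 10⁻⁵ μM = 0.0323 nM.

0.0323 nM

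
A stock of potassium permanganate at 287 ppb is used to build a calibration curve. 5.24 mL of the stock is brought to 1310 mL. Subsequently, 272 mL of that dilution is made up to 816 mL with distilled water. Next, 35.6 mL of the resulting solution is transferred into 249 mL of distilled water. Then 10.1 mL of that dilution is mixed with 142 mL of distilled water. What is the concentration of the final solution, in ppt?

3.18 ppt

Overall dilution factor = 250 × 3 × 7.994 × 15.06 = 9.03 × 10⁴.
287 ppb / 9.03 × 10⁴ = 3.18 × 10⁻³ ppb = 3.18 ppt.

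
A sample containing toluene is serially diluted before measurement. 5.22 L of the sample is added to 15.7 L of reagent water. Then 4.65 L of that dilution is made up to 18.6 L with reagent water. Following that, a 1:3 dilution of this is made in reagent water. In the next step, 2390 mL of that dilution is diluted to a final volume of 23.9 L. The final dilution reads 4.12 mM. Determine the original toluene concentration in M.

Overall dilution factor = 4.008 × 4 × 3 × 10 = 481.
Original = 4.12 mM × 481 = 1981 mM = 1.98 M.

1.98 M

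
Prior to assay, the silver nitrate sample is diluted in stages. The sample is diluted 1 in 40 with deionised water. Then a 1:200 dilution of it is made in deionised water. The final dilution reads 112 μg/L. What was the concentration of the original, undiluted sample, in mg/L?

896 mg/L

Overall dilution factor = 40 × 200 = 8000.
Original = 112 μg/L × 8000 = 8.96 × 10⁵ μg/L = 896 mg/L.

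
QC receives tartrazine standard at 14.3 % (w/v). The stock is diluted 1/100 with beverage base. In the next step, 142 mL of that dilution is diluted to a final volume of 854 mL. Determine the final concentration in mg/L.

238 mg/L

Overall dilution factor = 100 × 6.014 = 601.
14.3 % (w/v) / 601 = 0.0238 % (w/v) = 238 mg/L.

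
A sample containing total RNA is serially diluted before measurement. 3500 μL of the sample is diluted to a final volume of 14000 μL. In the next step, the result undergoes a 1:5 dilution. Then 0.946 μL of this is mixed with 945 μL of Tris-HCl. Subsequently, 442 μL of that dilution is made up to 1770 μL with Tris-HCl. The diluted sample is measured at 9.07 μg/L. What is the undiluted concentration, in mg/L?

726 mg/L

Overall dilution factor = 4 × 5 × 999.9 × 4.005 = 8.01 × 10⁴.
Original = 9.07 μg/L × 8.01 × 10⁴ = 7.26 × 10⁵ μg/L = 726 mg/L.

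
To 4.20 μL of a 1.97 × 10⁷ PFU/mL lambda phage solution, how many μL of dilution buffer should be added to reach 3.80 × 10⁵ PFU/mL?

214 μL

V₂ = C₁V₁/C₂ = 1.97 × 10⁷ × 4.20 / 3.80 × 10⁵ = 218 μL.
Diluent to add = V₂ − V₁ = 218 − 4.20 = 214 μL.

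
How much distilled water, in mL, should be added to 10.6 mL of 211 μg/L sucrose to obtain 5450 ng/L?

5450 ng/L = 5.45 μg/L.
V₂ = C₁V₁/C₂ = 211 × 10.6 / 5.45 = 410 mL.
Diluent to add = V₂ − V₁ = 410 − 10.6 = 400 mL.

400 mL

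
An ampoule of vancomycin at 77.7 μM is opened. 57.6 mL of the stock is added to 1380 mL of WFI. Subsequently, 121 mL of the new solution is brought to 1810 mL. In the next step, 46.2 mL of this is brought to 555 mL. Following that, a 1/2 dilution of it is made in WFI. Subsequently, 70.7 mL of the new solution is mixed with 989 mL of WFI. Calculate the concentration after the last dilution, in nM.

0.578 nM

Overall dilution factor = 24.96 × 14.96 × 12.01 × 2 × 14.99 = 1.34 × 10⁵.
77.7 μM / 1.34 × 10⁵ = 5.78 × 10⁻⁴ μM = 0.578 nM.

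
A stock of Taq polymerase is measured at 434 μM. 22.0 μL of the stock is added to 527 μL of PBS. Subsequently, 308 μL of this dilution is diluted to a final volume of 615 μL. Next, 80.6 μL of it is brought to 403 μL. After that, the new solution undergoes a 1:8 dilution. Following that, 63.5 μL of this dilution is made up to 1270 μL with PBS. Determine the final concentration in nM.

10.9 nM

Overall dilution factor = 24.95 × 1.997 × 5 × 8 × 20 = 3.99 × 10⁴.
434 μM / 3.99 × 10⁴ = 0.0109 μM = 10.9 nM.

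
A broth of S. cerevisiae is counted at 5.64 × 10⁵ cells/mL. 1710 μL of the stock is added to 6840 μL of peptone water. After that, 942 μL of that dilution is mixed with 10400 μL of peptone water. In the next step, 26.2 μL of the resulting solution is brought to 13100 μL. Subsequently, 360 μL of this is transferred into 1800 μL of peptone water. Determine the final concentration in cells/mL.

Overall dilution factor = 5 × 12.04 × 500 × 6 = 1.81 × 10⁵.
5.64 × 10⁵ cells/mL / 1.81 × 10⁵ = 3.12 cells/mL.

3.12 cells/mL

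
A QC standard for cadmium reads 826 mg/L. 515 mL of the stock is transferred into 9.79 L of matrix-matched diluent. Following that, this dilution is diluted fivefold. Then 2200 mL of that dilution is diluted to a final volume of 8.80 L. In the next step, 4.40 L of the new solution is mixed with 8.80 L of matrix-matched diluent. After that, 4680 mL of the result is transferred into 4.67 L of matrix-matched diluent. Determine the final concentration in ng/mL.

Overall dilution factor = 20.01 × 5 × 4 × 3 × 1.998 = 2399.
826 mg/L / 2399 = 0.344 mg/L = 344 ng/mL.

344 ng/mL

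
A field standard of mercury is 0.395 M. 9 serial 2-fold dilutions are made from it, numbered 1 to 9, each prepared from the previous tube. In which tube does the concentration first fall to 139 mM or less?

tube 2

Tube n has concentration 0.395 M / 2ⁿ.
Need 2ⁿ ≥ 0.395 M / 139 mM = 2.84, so n ≥ 1.51.
First such tube: n = 2.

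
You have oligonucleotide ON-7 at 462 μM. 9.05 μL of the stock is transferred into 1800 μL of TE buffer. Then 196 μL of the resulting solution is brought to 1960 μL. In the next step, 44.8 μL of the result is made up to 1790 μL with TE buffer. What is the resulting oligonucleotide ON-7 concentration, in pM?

Overall dilution factor = 199.9 × 10 × 39.96 = 7.99 × 10⁴.
462 μM / 7.99 × 10⁴ = 5.78 × 10⁻³ μM = 5780 pM.

5780 pM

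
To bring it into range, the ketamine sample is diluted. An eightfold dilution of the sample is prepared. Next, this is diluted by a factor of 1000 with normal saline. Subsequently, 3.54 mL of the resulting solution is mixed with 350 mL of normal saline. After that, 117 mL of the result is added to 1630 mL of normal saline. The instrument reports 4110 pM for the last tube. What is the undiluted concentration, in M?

Overall dilution factor = 8 × 1000 × 99.87 × 14.93 = 1.19 × 10⁷.
Original = 4110 pM × 1.19 × 10⁷ = 4.90 × 10¹⁰ pM = 0.0490 M.

0.0490 M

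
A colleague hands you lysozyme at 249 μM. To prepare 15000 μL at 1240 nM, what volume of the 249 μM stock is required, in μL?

1240 nM = 1.24 μM.
V₁ = C₂V₂/C₁ = 1.24 × 15000 / 249 = 74.7 μL.

74.7 μL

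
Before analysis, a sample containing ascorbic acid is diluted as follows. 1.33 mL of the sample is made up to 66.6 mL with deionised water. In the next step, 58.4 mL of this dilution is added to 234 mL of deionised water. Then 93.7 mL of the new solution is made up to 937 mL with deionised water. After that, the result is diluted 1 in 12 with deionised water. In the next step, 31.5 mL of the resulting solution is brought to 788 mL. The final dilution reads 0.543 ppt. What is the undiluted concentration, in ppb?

409 ppb

Overall dilution factor = 50.08 × 5.007 × 10 × 12 × 25.02 = 7.53 × 10⁵.
Original = 0.543 ppt × 7.53 × 10⁵ = 4.09 × 10⁵ ppt = 409 ppb.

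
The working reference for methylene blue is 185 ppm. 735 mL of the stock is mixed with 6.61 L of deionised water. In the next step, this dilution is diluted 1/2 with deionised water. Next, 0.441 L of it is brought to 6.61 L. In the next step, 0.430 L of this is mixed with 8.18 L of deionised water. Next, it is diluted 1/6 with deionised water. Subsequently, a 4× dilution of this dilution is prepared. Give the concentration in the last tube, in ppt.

Overall dilution factor = 9.993 × 2 × 14.99 × 20.02 × 6 × 4 = 1.44 × 10⁵.
185 ppm / 1.44 × 10⁵ = 1.29 × 10⁻³ ppm = 1290 ppt.

1290 ppt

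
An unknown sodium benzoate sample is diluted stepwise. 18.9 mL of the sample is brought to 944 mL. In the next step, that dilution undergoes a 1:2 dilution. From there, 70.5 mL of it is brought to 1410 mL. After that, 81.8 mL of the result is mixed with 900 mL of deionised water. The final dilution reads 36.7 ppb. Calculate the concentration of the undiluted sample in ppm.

Overall dilution factor = 49.95 × 2 × 20 × 12.00 = 2.40 × 10⁴.
Original = 36.7 ppb × 2.40 × 10⁴ = 8.80 × 10⁵ ppb = 880 ppm.

880 ppm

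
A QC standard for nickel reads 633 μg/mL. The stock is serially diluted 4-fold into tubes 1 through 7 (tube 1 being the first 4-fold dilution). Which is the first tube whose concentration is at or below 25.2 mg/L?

tube 3

Tube n has concentration 633 μg/mL / 4ⁿ.
Need 4ⁿ ≥ 633 μg/mL / 25.2 mg/L = 25.1, so n ≥ 2.33.
First such tube: n = 3.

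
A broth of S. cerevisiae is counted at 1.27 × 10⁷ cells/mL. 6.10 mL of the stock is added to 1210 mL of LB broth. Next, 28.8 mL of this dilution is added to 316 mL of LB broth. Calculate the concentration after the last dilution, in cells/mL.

5320 cells/mL

Overall dilution factor = 199.4 × 11.97 = 2387.
1.27 × 10⁷ cells/mL / 2387 = 5320 cells/mL.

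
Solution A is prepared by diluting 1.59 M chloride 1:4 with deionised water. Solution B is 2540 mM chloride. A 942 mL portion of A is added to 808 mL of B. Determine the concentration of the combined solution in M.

1.39 M

C_A = 1.59 M / 4 = 0.398 M.
C_B = 2540 mM = 2.54 M.
C_mix = (C_A·V_A + C_B·V_B)/(V_A + V_B) = (0.398×942 + 2.54×808) / 1750 = 1.39 M.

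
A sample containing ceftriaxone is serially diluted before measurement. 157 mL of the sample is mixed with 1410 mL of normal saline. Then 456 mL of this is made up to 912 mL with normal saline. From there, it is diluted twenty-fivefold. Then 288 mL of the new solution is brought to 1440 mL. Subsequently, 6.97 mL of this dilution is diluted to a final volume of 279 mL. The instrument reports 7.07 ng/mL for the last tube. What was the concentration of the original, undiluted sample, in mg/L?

706 mg/L

Overall dilution factor = 9.981 × 2 × 25 × 5 × 40.03 = 9.99 × 10⁴.
Original = 7.07 ng/mL × 9.99 × 10⁴ = 7.06 × 10⁵ ng/mL = 706 mg/L.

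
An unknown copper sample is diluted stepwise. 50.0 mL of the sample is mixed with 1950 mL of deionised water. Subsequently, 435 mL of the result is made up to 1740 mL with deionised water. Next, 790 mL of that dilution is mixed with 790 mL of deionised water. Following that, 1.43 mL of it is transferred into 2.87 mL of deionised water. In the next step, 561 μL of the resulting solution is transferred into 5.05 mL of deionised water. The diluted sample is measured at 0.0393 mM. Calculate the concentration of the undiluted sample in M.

0.378 M

Overall dilution factor = 40 × 4 × 2 × 3.007 × 10.00 = 9624.
Original = 0.0393 mM × 9624 = 378 mM = 0.378 M.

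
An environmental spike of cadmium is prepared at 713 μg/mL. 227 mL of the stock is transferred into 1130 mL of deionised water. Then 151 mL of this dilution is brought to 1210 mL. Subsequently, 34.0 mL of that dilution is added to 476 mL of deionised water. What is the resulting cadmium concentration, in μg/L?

992 μg/L

Overall dilution factor = 5.978 × 8.013 × 15 = 719.
713 μg/mL / 719 = 0.992 μg/mL = 992 μg/L.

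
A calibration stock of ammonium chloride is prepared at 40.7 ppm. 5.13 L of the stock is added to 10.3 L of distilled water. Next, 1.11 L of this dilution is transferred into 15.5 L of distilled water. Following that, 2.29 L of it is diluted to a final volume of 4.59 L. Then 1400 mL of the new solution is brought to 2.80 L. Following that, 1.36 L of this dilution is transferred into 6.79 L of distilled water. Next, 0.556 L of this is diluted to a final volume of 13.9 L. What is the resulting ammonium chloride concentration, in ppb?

Overall dilution factor = 3.008 × 14.96 × 2.004 × 2 × 5.993 × 25 = 2.70 × 10⁴.
40.7 ppm / 2.70 × 10⁴ = 1.51 × 10⁻³ ppm = 1.51 ppb.

1.51 ppb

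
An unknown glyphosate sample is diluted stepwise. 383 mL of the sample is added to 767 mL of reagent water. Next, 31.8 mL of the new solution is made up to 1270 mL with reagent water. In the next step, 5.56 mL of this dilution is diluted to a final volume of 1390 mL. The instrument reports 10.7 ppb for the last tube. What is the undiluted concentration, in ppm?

321 ppm

Overall dilution factor = 3.003 × 39.94 × 250 = 3.00 × 10⁴.
Original = 10.7 ppb × 3.00 × 10⁴ = 3.21 × 10⁵ ppb = 321 ppm.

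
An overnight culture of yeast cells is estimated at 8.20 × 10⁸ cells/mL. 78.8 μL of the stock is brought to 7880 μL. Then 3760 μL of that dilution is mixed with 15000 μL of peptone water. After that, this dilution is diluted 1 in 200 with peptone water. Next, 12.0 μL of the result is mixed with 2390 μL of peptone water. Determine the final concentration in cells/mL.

Overall dilution factor = 100 × 4.989 × 200 × 200.2 = 2.00 × 10⁷.
8.20 × 10⁸ cells/mL / 2.00 × 10⁷ = 41.1 cells/mL.

41.1 cells/mL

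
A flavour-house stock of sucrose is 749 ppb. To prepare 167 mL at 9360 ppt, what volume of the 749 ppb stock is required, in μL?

2090 μL

9360 ppt = 9.36 ppb.
V₁ = C₂V₂/C₁ = 9.36 × 167 / 749 = 2.09 mL = 2090 μL.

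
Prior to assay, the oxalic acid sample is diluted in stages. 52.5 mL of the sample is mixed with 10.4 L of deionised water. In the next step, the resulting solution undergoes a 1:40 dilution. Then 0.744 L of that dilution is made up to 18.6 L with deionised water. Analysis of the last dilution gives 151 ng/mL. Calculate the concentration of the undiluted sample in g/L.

Overall dilution factor = 199.1 × 40 × 25 = 1.99 × 10⁵.
Original = 151 ng/mL × 1.99 × 10⁵ = 3.01 × 10⁷ ng/mL = 30.1 g/L.

30.1 g/L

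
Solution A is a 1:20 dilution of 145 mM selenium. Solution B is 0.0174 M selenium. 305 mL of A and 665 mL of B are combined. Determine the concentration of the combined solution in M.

C_A = 145 mM / 20 = 7.25 mM.
C_B = 0.0174 M = 17.4 mM.
C_mix = (C_A·V_A + C_B·V_B)/(V_A + V_B) = (7.25×305 + 17.4×665) / 970.0 = 14.2 mM = 0.0142 M.

0.0142 M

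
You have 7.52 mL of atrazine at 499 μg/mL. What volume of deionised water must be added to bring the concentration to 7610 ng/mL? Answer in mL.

7610 ng/mL = 7.61 μg/mL.
V₂ = C₁V₁/C₂ = 499 × 7.52 / 7.61 = 493 mL.
Diluent to add = V₂ − V₁ = 493 − 7.52 = 486 mL.

486 mL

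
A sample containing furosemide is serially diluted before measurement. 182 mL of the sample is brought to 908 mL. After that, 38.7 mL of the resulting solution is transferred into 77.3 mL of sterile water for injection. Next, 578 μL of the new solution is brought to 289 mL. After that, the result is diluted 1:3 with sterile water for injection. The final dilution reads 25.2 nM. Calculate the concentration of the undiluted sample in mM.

Overall dilution factor = 4.989 × 2.997 × 500 × 3 = 2.24 × 10⁴.
Original = 25.2 nM × 2.24 × 10⁴ = 5.65 × 10⁵ nM = 0.565 mM.

0.565 mM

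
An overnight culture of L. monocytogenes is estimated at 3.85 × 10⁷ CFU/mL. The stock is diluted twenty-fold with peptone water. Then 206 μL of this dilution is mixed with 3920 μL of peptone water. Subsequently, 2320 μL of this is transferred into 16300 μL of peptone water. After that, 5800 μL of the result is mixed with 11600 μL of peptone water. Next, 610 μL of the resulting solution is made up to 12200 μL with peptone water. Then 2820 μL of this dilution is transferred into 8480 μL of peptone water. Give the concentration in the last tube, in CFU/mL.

Overall dilution factor = 20 × 20.03 × 8.026 × 3 × 20 × 4.007 = 7.73 × 10⁵.
3.85 × 10⁷ CFU/mL / 7.73 × 10⁵ = 49.8 CFU/mL.

49.8 CFU/mL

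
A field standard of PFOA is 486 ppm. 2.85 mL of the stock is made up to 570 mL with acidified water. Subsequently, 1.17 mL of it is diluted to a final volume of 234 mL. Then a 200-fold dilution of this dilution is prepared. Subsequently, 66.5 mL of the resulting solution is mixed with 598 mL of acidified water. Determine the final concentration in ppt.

6.08 ppt

Overall dilution factor = 200 × 200 × 200 × 9.992 = 7.99 × 10⁷.
486 ppm / 7.99 × 10⁷ = 6.08 × 10⁻⁶ ppm = 6.08 ppt.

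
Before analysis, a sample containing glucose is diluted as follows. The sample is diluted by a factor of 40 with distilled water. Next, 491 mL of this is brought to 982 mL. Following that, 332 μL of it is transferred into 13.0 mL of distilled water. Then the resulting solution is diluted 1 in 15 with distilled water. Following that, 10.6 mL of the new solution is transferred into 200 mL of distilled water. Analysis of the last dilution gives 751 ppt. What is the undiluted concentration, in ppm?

719 ppm

Overall dilution factor = 40 × 2 × 40.16 × 15 × 19.87 = 9.57 × 10⁵.
Original = 751 ppt × 9.57 × 10⁵ = 7.19 × 10⁸ ppt = 719 ppm.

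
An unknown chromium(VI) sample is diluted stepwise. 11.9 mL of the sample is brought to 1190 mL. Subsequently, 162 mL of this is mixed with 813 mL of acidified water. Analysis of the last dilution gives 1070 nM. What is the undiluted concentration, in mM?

0.644 mM

Overall dilution factor = 100 × 6.019 = 602.
Original = 1070 nM × 602 = 6.44 × 10⁵ nM = 0.644 mM.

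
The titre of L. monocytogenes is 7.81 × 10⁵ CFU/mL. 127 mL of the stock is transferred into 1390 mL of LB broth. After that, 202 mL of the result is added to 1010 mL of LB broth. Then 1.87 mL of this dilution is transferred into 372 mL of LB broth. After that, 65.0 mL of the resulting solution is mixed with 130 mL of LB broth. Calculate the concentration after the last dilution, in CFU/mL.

18.2 CFU/mL

Overall dilution factor = 11.94 × 6 × 199.9 × 3 = 4.30 × 10⁴.
7.81 × 10⁵ CFU/mL / 4.30 × 10⁴ = 18.2 CFU/mL.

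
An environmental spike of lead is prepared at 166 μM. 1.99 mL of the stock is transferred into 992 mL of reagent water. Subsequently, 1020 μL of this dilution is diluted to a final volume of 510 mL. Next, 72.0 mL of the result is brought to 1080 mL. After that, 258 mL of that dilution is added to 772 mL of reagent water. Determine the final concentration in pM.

11.1 pM

Overall dilution factor = 499.5 × 500 × 15 × 3.992 = 1.50 × 10⁷.
166 μM / 1.50 × 10⁷ = 1.11 × 10⁻⁵ μM = 11.1 pM.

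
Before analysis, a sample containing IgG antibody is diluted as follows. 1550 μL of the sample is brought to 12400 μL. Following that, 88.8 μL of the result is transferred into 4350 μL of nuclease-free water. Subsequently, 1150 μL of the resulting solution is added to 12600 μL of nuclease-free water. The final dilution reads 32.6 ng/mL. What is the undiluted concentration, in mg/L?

156 mg/L

Overall dilution factor = 8 × 49.99 × 11.96 = 4781.
Original = 32.6 ng/mL × 4781 = 1.56 × 10⁵ ng/mL = 156 mg/L.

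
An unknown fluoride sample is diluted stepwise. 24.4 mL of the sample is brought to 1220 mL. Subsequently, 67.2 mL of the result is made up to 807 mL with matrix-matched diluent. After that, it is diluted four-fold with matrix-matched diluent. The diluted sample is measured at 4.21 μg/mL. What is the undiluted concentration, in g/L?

Overall dilution factor = 50 × 12.01 × 4 = 2402.
Original = 4.21 μg/mL × 2402 = 1.01 × 10⁴ μg/mL = 10.1 g/L.

10.1 g/L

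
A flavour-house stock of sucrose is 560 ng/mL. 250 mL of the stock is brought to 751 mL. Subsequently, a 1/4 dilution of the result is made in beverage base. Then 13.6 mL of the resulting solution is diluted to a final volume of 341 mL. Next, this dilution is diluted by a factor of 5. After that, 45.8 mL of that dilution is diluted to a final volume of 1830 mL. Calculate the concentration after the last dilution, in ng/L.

9.30 ng/L

Overall dilution factor = 3.004 × 4 × 25.07 × 5 × 39.96 = 6.02 × 10⁴.
560 ng/mL / 6.02 × 10⁴ = 9.30 × 10⁻³ ng/mL = 9.30 ng/L.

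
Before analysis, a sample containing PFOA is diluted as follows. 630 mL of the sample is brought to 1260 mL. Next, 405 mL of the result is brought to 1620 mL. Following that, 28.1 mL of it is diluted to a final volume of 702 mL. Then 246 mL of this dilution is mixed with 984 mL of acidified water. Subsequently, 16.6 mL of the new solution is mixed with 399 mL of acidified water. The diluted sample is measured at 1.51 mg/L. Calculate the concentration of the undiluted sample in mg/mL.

37.8 mg/mL

Overall dilution factor = 2 × 4 × 24.98 × 5 × 25.04 = 2.50 × 10⁴.
Original = 1.51 mg/L × 2.50 × 10⁴ = 3.78 × 10⁴ mg/L = 37.8 mg/mL.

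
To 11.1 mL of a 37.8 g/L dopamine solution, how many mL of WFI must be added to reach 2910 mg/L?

2910 mg/L = 2.91 g/L.
V₂ = C₁V₁/C₂ = 37.8 × 11.1 / 2.91 = 144 mL.
Diluent to add = V₂ − V₁ = 144 − 11.1 = 133 mL.

133 mL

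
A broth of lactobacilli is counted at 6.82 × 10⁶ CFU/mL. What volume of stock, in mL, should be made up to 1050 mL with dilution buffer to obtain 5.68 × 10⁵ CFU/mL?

87.4 mL

V₁ = C₂V₂/C₁ = 5.68 × 10⁵ × 1050 / 6.82 × 10⁶ = 87.4 mL.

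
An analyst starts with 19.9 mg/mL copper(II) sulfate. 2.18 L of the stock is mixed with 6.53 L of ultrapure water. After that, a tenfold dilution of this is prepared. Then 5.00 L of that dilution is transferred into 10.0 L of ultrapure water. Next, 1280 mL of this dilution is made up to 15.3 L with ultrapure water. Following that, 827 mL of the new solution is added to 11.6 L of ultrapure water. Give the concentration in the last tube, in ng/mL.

Overall dilution factor = 3.995 × 10 × 3 × 11.95 × 15.03 = 2.15 × 10⁴.
19.9 mg/mL / 2.15 × 10⁴ = 9.24 × 10⁻⁴ mg/mL = 924 ng/mL.

924 ng/mL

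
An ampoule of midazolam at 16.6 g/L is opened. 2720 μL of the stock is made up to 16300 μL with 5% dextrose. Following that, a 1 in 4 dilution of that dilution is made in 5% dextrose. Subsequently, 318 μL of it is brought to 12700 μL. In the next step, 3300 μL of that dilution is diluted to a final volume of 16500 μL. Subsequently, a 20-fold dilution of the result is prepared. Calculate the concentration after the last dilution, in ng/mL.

Overall dilution factor = 5.993 × 4 × 39.94 × 5 × 20 = 9.57 × 10⁴.
16.6 g/L / 9.57 × 10⁴ = 1.73 × 10⁻⁴ g/L = 173 ng/mL.

173 ng/mL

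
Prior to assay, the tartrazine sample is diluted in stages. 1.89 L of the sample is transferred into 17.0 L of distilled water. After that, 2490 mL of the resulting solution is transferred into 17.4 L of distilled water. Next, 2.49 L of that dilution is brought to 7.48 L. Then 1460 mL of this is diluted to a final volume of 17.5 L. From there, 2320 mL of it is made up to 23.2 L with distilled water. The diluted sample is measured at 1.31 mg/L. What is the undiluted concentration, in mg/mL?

Overall dilution factor = 9.995 × 7.988 × 3.004 × 11.99 × 10 = 2.87 × 10⁴.
Original = 1.31 mg/L × 2.87 × 10⁴ = 3.77 × 10⁴ mg/L = 37.7 mg/mL.

37.7 mg/mL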